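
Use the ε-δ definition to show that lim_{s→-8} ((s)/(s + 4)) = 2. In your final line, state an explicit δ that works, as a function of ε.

δ = min(2, 2ε)

Let ε > 0 be given. We want δ > 0 with 0 < |s + 8| < δ ⇒ |(s)/(s + 4) − 2| < ε.
Combining over a common denominator, (s)/(s + 4) − 2 = [(s)·(-4) − (-8)·(s + 4)] / [(-4)·(s + 4)] = 4(s + 8) / ((-4)(s + 4)).
So |(s)/(s + 4) − 2| = 4|s + 8| / (4·|s + 4|).
Restrict δ ≤ 2. Then |s + 8| < 2 gives |s + 4| = |(s + 8) + (-4)| ≥ 4 − 2 = 2.
Hence |(s)/(s + 4) − 2| < 4|s + 8|/(4·2) = (1/2)|s + 8|, which is < ε once |s + 8| < 2ε.
Take δ = min(2, 2ε). Then 0 < |s + 8| < δ forces both bounds, so |(s)/(s + 4) − 2| < ε.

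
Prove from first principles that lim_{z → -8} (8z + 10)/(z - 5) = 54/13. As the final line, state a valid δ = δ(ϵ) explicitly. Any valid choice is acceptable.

Fix ϵ > 0. We want δ > 0 with 0 < |z + 8| < δ ⇒ |(8z + 10)/(z - 5) − (54/13)| < ϵ.
Combining over a common denominator, (8z + 10)/(z - 5) − (54/13) = [(8z + 10)·(-13) − (-54)·(z - 5)] / [(-13)·(z - 5)] = -50(z + 8) / ((-13)(z - 5)).
So |(8z + 10)/(z - 5) − (54/13)| = 50|z + 8| / (13·|z − 5|).
Require δ ≤ 13/2, so |z − 5| ≥ |-13| − |z + 8| > 13 − 13/2 = 13/2.
Hence |(8z + 10)/(z - 5) − (54/13)| < 50|z + 8|/(13·(13/2)) = (100/169)|z + 8|, which is < ϵ once |z + 8| < (169/100)ϵ.
Take δ = min(13/2, (169/100)ϵ). Then 0 < |z + 8| < δ forces both bounds, so |(8z + 10)/(z - 5) − (54/13)| < ϵ.

δ = min(13/2, (169/100)ϵ)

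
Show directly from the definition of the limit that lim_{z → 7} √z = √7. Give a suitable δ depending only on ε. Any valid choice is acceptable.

δ = min(7, √7·ε)

Fix ε > 0. We want δ > 0 such that 0 < |z − 7| < δ implies |√z − √7| < ε.
Multiplying by the conjugate, |√z − √7| = |z − 7|/(√z + √7).
Restrict δ ≤ 7 so that |z − 7| < 7 forces z > 0, and then √z + √7 > √7.
Hence |√z − √7| < |z − 7|/√7, which is < ε once |z − 7| < √7·ε.
Take δ = min(7, √7·ε). If 0 < |z − 7| < δ then z > 0 and |√z − √7| < |z − 7|/√7 < ε.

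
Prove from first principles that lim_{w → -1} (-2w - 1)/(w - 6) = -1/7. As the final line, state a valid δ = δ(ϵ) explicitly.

δ = min(7/2, (49/26)ϵ)

Let ϵ > 0. We want δ > 0 with 0 < |w + 1| < δ ⇒ |(-2w - 1)/(w - 6) + 1/7| < ϵ.
Combining over a common denominator, (-2w - 1)/(w - 6) + 1/7 = [(-2w - 1)·(-7) − 1·(w - 6)] / [(-7)·(w - 6)] = 13(w + 1) / ((-7)(w - 6)).
So |(-2w - 1)/(w - 6) + 1/7| = 13|w + 1| / (7·|w − 6|).
Require δ ≤ 7/2, so |w − 6| ≥ |-7| − |w + 1| > 7 − 7/2 = 7/2.
Hence |(-2w - 1)/(w - 6) + 1/7| < 13|w + 1|/(7·(7/2)) = (26/49)|w + 1|, which is < ϵ once |w + 1| < (49/26)ϵ.
Take δ = min(7/2, (49/26)ϵ). Then 0 < |w + 1| < δ forces both bounds, so |(-2w - 1)/(w - 6) + 1/7| < ϵ.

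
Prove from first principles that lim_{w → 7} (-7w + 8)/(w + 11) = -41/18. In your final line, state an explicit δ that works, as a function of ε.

δ = min(9, (162/85)ε)

Fix ε > 0. We want δ > 0 with 0 < |w − 7| < δ ⇒ |(-7w + 8)/(w + 11) + 41/18| < ε.
Combining over a common denominator, (-7w + 8)/(w + 11) + 41/18 = [(-7w + 8)·18 − (-41)·(w + 11)] / [18·(w + 11)] = -85(w − 7) / (18(w + 11)).
So |(-7w + 8)/(w + 11) + 41/18| = 85|w − 7| / (18·|w + 11|).
Require δ ≤ 9, so |w + 11| ≥ |18| − |w − 7| > 18 − 9 = 9.
Hence |(-7w + 8)/(w + 11) + 41/18| < 85|w − 7|/(18·9) = (85/162)|w − 7|, which is < ε once |w − 7| < (162/85)ε.
Take δ = min(9, (162/85)ε). Then 0 < |w − 7| < δ forces both bounds, so |(-7w + 8)/(w + 11) + 41/18| < ε.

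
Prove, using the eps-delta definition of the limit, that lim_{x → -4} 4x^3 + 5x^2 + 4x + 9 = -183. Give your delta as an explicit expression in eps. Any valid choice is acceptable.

Let eps > 0 be given. We want delta > 0 such that 0 < |x + 4| < delta implies |(4x^3 + 5x^2 + 4x + 9) + 183| < eps.
(4x^3 + 5x^2 + 4x + 9) + 183 = 4x^3 + 5x^2 + 4x + 192 = (x + 4)(4x^2 - 11x + 48).
So |(4x^3 + 5x^2 + 4x + 9) + 183| = |x + 4|·|4x^2 - 11x + 48|.
Assume first that |x + 4| < 2, so |x| < 6. Then |4x^2 - 11x + 48| ≤ 4·6^2 + 11·6 + 48 = 258.
Hence |(4x^3 + 5x^2 + 4x + 9) + 183| ≤ 258|x + 4| < eps provided |x + 4| < eps/258.
Take delta = min(2, eps/258). Then 0 < |x + 4| < delta gives both |x + 4| < 2 and |x + 4| < eps/258, so |(4x^3 + 5x^2 + 4x + 9) + 183| < eps.

delta = min(2, eps/258)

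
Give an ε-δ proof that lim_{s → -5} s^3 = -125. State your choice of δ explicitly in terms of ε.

Fix ε > 0. We seek δ > 0 with 0 < |s + 5| < δ ⇒ |s^3 + 125| < ε.
Factor: s^3 + 125 = (s + 5)(s^2 - 5s + 25), so |s^3 + 125| = |s + 5|·|s^2 - 5s + 25|.
Restrict δ ≤ 1. Then |s + 5| < 1 gives |s| < 6, so by the triangle inequality |s^2 - 5s + 25| ≤ 6^2 + 5·6 + 25 = 91.
Hence |s^3 + 125| ≤ 91|s + 5|, which is < ε once |s + 5| < ε/91.
Take δ = min(1, ε/91). If 0 < |s + 5| < δ then both bounds hold and |s^3 + 125| ≤ 91|s + 5| < 91·(ε/91) = ε.

δ = min(1, ε/91)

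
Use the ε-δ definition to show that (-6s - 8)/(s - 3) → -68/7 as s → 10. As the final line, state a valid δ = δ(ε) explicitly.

δ = min(7/2, (49/52)ε)

Let ε > 0. We want δ > 0 with 0 < |s − 10| < δ ⇒ |(-6s - 8)/(s - 3) + 68/7| < ε.
Combining over a common denominator, (-6s - 8)/(s - 3) + 68/7 = [(-6s - 8)·7 − (-68)·(s - 3)] / [7·(s - 3)] = 26(s − 10) / (7(s - 3)).
So |(-6s - 8)/(s - 3) + 68/7| = 26|s − 10| / (7·|s − 3|).
Restrict δ ≤ 7/2. Then |s − 10| < 7/2 gives |s − 3| = |(s − 10) + 7| ≥ 7 − 7/2 = 7/2.
Hence |(-6s - 8)/(s - 3) + 68/7| < 26|s − 10|/(7·(7/2)) = (52/49)|s − 10|, which is < ε once |s − 10| < (49/52)ε.
Take δ = min(7/2, (49/52)ε). Then 0 < |s − 10| < δ forces both bounds, so |(-6s - 8)/(s - 3) + 68/7| < ε.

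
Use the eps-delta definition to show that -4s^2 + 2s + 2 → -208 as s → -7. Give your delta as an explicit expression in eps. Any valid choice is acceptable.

Let eps > 0 be given. We want delta > 0 such that 0 < |s + 7| < delta implies |(-4s^2 + 2s + 2) + 208| < eps.
(-4s^2 + 2s + 2) + 208 = -4s^2 + 2s + 210 = (s + 7)(-4s + 30).
So |(-4s^2 + 2s + 2) + 208| = |s + 7|·|-4s + 30|.
Require delta ≤ 1. Then |s + 7| < 1 gives |s| < 8, and by the triangle inequality |-4s + 30| ≤ 4·8 + 30 = 62.
Hence |(-4s^2 + 2s + 2) + 208| ≤ 62|s + 7| < eps provided |s + 7| < eps/62.
Choosing delta = min(1, eps/62) ensures both conditions, hence |(-4s^2 + 2s + 2) + 208| < eps.

delta = min(1, eps/62)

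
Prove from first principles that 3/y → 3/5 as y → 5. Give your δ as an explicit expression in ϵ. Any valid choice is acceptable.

Fix ϵ > 0. We seek δ > 0 such that 0 < |y − 5| < δ implies |3/y − (3/5)| < ϵ.
|3/y − (3/5)| = 3·|5 − y|/(5·|y|) = 3|y − 5|/(5|y|).
Restrict δ ≤ 5/2. Then |y − 5| < 5/2 gives |y| > 5/2, so 5|y| > 25/2.
Then |3/y − (3/5)| < 3|y − 5|/(25/2), which is < ϵ when |y − 5| < (25/6)ϵ.
Take δ = min(5/2, (25/6)ϵ). Then 0 < |y − 5| < δ gives both |y − 5| < 5/2 and |y − 5| < (25/6)ϵ, so |3/y − (3/5)| < ϵ.

δ = min(5/2, (25/6)ϵ)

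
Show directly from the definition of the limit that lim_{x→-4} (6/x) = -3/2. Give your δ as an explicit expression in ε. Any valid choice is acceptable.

Suppose ε > 0. We seek δ > 0 such that 0 < |x + 4| < δ implies |6/x + 3/2| < ε.
|6/x + 3/2| = 6·|-4 − x|/(4·|x|) = 6|x + 4|/(4|x|).
Require δ ≤ 2 so that |x| > 4 − 2 = 2, hence 4|x| > 8.
Then |6/x + 3/2| < 6|x + 4|/8, which is < ε when |x + 4| < (4/3)ε.
Take δ = min(2, (4/3)ε). Then 0 < |x + 4| < δ gives both |x + 4| < 2 and |x + 4| < (4/3)ε, so |6/x + 3/2| < ε.

δ = min(2, (4/3)ε)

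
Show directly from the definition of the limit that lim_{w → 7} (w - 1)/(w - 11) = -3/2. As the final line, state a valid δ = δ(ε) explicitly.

δ = min(2, (4/5)ε)

Suppose ε > 0. We want δ > 0 with 0 < |w − 7| < δ ⇒ |(w - 1)/(w - 11) + 3/2| < ε.
Combining over a common denominator, (w - 1)/(w - 11) + 3/2 = [(w - 1)·(-4) − 6·(w - 11)] / [(-4)·(w - 11)] = -10(w − 7) / ((-4)(w - 11)).
So |(w - 1)/(w - 11) + 3/2| = 10|w − 7| / (4·|w − 11|).
Restrict δ ≤ 2. Then |w − 7| < 2 gives |w − 11| = |(w − 7) + (-4)| ≥ 4 − 2 = 2.
Hence |(w - 1)/(w - 11) + 3/2| < 10|w − 7|/(4·2) = (5/4)|w − 7|, which is < ε once |w − 7| < (4/5)ε.
Take δ = min(2, (4/5)ε). Then 0 < |w − 7| < δ forces both bounds, so |(w - 1)/(w - 11) + 3/2| < ε.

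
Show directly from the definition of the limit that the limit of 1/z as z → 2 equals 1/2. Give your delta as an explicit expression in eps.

delta = min(1, 2eps)

Fix eps > 0. We seek delta > 0 such that 0 < |z − 2| < delta implies |1/z − (1/2)| < eps.
|1/z − (1/2)| = |2 − z|/(2·|z|) = |z − 2|/(2|z|).
Require delta ≤ 1 so that |z| > 2 − 1 = 1, hence 2|z| > 2.
Then |1/z − (1/2)| < |z − 2|/2, which is < eps when |z − 2| < 2eps.
Take delta = min(1, 2eps). Then 0 < |z − 2| < delta gives both |z − 2| < 1 and |z − 2| < 2eps, so |1/z − (1/2)| < eps.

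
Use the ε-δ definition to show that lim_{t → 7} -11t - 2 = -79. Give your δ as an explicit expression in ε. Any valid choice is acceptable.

δ = ε/11

Suppose ε > 0. We need δ > 0 so that 0 < |t − 7| < δ implies |(-11t - 2) + 79| < ε.
|(-11t - 2) + 79| = |-11t + 77| = 11|t − 7|.
So 11|t − 7| < ε exactly when |t − 7| < ε/11.
Choosing δ = ε/11 gives |(-11t - 2) + 79| = 11|t − 7| < ε whenever |t − 7| < δ.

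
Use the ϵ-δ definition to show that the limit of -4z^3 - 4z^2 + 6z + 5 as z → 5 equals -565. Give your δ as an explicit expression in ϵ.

Suppose ϵ > 0. We want δ > 0 such that 0 < |z − 5| < δ implies |(-4z^3 - 4z^2 + 6z + 5) + 565| < ϵ.
(-4z^3 - 4z^2 + 6z + 5) + 565 = -4z^3 - 4z^2 + 6z + 570 = (z − 5)(-4z^2 - 24z - 114).
So |(-4z^3 - 4z^2 + 6z + 5) + 565| = |z − 5|·|-4z^2 - 24z - 114|.
Assume first that |z − 5| < 1, so |z| < 6. Then |-4z^2 - 24z - 114| ≤ 4·6^2 + 24·6 + 114 = 402.
Hence |(-4z^3 - 4z^2 + 6z + 5) + 565| ≤ 402|z − 5| < ϵ provided |z − 5| < ϵ/402.
Choosing δ = min(1, ϵ/402) ensures both conditions, hence |(-4z^3 - 4z^2 + 6z + 5) + 565| < ϵ.

δ = min(1, ϵ/402)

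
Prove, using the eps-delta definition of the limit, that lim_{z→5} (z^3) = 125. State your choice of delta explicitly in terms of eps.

delta = min(1, eps/91)

Let eps > 0 be given. We seek delta > 0 with 0 < |z − 5| < delta ⇒ |z^3 − 125| < eps.
Factor: z^3 − 125 = (z − 5)(z^2 + 5z + 25), so |z^3 − 125| = |z − 5|·|z^2 + 5z + 25|.
Restrict delta ≤ 1. Then |z − 5| < 1 gives |z| < 6, so by the triangle inequality |z^2 + 5z + 25| ≤ 6^2 + 5·6 + 25 = 91.
Hence |z^3 − 125| ≤ 91|z − 5|, which is < eps once |z − 5| < eps/91.
Take delta = min(1, eps/91). If 0 < |z − 5| < delta then both bounds hold and |z^3 − 125| ≤ 91|z − 5| < 91·(eps/91) = eps.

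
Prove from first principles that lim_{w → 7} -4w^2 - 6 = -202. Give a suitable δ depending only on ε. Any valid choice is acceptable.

δ = min(2, ε/64)

Let ε > 0 be given. We want δ > 0 such that 0 < |w − 7| < δ implies |(-4w^2 - 6) + 202| < ε.
(-4w^2 - 6) + 202 = -4w^2 + 196 = (w − 7)(-4w - 28).
So |(-4w^2 - 6) + 202| = |w − 7|·|-4w - 28|.
Require δ ≤ 2. Then |w − 7| < 2 gives |w| < 9, and by the triangle inequality |-4w - 28| ≤ 4·9 + 28 = 64.
Hence |(-4w^2 - 6) + 202| ≤ 64|w − 7| < ε provided |w − 7| < ε/64.
Take δ = min(2, ε/64). Then 0 < |w − 7| < δ gives both |w − 7| < 2 and |w − 7| < ε/64, so |(-4w^2 - 6) + 202| < ε.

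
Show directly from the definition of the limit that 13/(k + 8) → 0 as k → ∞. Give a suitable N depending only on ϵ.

Let ϵ > 0 be given. For k ≥ 1, |13/(k + 8) − 0| = 13/(k + 8) ≤ 13/k.
We need 13/k < ϵ, i.e. k > 13/ϵ.
Take N = 13/ϵ. If k > N then |13/(k + 8)| ≤ 13/k < ϵ.

N = 13/ϵ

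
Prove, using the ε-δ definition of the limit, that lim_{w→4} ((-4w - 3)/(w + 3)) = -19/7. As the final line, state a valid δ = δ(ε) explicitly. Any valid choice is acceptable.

Fix ε > 0. We want δ > 0 with 0 < |w − 4| < δ ⇒ |(-4w - 3)/(w + 3) + 19/7| < ε.
Combining over a common denominator, (-4w - 3)/(w + 3) + 19/7 = [(-4w - 3)·7 − (-19)·(w + 3)] / [7·(w + 3)] = -9(w − 4) / (7(w + 3)).
So |(-4w - 3)/(w + 3) + 19/7| = 9|w − 4| / (7·|w + 3|).
Restrict δ ≤ 7/2. Then |w − 4| < 7/2 gives |w + 3| = |(w − 4) + 7| ≥ 7 − 7/2 = 7/2.
Hence |(-4w - 3)/(w + 3) + 19/7| < 9|w − 4|/(7·(7/2)) = (18/49)|w − 4|, which is < ε once |w − 4| < (49/18)ε.
Take δ = min(7/2, (49/18)ε). Then 0 < |w − 4| < δ forces both bounds, so |(-4w - 3)/(w + 3) + 19/7| < ε.

δ = min(7/2, (49/18)ε)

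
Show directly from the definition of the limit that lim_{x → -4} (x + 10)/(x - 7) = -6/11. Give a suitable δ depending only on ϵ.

δ = min(11/2, (121/34)ϵ)

Let ϵ > 0. We want δ > 0 with 0 < |x + 4| < δ ⇒ |(x + 10)/(x - 7) + 6/11| < ϵ.
Combining over a common denominator, (x + 10)/(x - 7) + 6/11 = [(x + 10)·(-11) − 6·(x - 7)] / [(-11)·(x - 7)] = -17(x + 4) / ((-11)(x - 7)).
So |(x + 10)/(x - 7) + 6/11| = 17|x + 4| / (11·|x − 7|).
Restrict δ ≤ 11/2. Then |x + 4| < 11/2 gives |x − 7| = |(x + 4) + (-11)| ≥ 11 − 11/2 = 11/2.
Hence |(x + 10)/(x - 7) + 6/11| < 17|x + 4|/(11·(11/2)) = (34/121)|x + 4|, which is < ϵ once |x + 4| < (121/34)ϵ.
Take δ = min(11/2, (121/34)ϵ). Then 0 < |x + 4| < δ forces both bounds, so |(x + 10)/(x - 7) + 6/11| < ϵ.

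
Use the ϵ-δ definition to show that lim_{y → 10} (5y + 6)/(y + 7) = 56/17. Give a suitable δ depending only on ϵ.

Let ϵ > 0 be given. We want δ > 0 with 0 < |y − 10| < δ ⇒ |(5y + 6)/(y + 7) − (56/17)| < ϵ.
Combining over a common denominator, (5y + 6)/(y + 7) − (56/17) = [(5y + 6)·17 − 56·(y + 7)] / [17·(y + 7)] = 29(y − 10) / (17(y + 7)).
So |(5y + 6)/(y + 7) − (56/17)| = 29|y − 10| / (17·|y + 7|).
Restrict δ ≤ 17/2. Then |y − 10| < 17/2 gives |y + 7| = |(y − 10) + 17| ≥ 17 − 17/2 = 17/2.
Hence |(5y + 6)/(y + 7) − (56/17)| < 29|y − 10|/(17·(17/2)) = (58/289)|y − 10|, which is < ϵ once |y − 10| < (289/58)ϵ.
Take δ = min(17/2, (289/58)ϵ). Then 0 < |y − 10| < δ forces both bounds, so |(5y + 6)/(y + 7) − (56/17)| < ϵ.

δ = min(17/2, (289/58)ϵ)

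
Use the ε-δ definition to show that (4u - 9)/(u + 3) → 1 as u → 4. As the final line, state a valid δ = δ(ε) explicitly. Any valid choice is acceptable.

Let ε > 0 be given. We want δ > 0 with 0 < |u − 4| < δ ⇒ |(4u - 9)/(u + 3) − 1| < ε.
Combining over a common denominator, (4u - 9)/(u + 3) − 1 = [(4u - 9)·7 − 7·(u + 3)] / [7·(u + 3)] = 21(u − 4) / (7(u + 3)).
So |(4u - 9)/(u + 3) − 1| = 21|u − 4| / (7·|u + 3|).
Require δ ≤ 7/2, so |u + 3| ≥ |7| − |u − 4| > 7 − 7/2 = 7/2.
Hence |(4u - 9)/(u + 3) − 1| < 21|u − 4|/(7·(7/2)) = (6/7)|u − 4|, which is < ε once |u − 4| < (7/6)ε.
Take δ = min(7/2, (7/6)ε). Then 0 < |u − 4| < δ forces both bounds, so |(4u - 9)/(u + 3) − 1| < ε.

δ = min(7/2, (7/6)ε)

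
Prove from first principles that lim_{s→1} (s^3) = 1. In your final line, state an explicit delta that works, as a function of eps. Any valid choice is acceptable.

delta = min(1, eps/7)

Suppose eps > 0. We seek delta > 0 with 0 < |s − 1| < delta ⇒ |s^3 − 1| < eps.
Factor: s^3 − 1 = (s − 1)(s^2 + s + 1), so |s^3 − 1| = |s − 1|·|s^2 + s + 1|.
Impose delta ≤ 1 so that |s| < 2; then |s^2 + s + 1| ≤ 7.
Hence |s^3 − 1| ≤ 7|s − 1|, which is < eps once |s − 1| < eps/7.
Take delta = min(1, eps/7). If 0 < |s − 1| < delta then both bounds hold and |s^3 − 1| ≤ 7|s − 1| < 7·(eps/7) = eps.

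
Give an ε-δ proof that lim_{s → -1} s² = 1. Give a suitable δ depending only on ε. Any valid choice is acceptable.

δ = min(1, ε/3)

Let ε > 0 be given. We seek δ > 0 with 0 < |s + 1| < δ ⇒ |s² − 1| < ε.
Factor: s² − 1 = (s + 1)(s - 1), so |s² − 1| = |s + 1|·|s - 1|.
Restrict δ ≤ 1. Then |s + 1| < 1 gives |s| < 2, so by the triangle inequality |s - 1| ≤ 2 + 1 = 3.
Hence |s² − 1| ≤ 3|s + 1|, which is < ε once |s + 1| < ε/3.
Take δ = min(1, ε/3). If 0 < |s + 1| < δ then both bounds hold and |s² − 1| ≤ 3|s + 1| < 3·(ε/3) = ε.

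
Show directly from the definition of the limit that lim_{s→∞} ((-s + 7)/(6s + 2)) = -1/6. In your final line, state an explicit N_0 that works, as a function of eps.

Let eps > 0. We seek N_0 > 0 such that s > N_0 implies |(-s + 7)/(6s + 2) + 1/6| < eps.
(-s + 7)/(6s + 2) + 1/6 = (6(-s + 7) − (-1)(6s + 2)) / (6(6s + 2)) = 44/(6(6s + 2)).
For s > 0 we have 6s + 2 > 6s, so |(-s + 7)/(6s + 2) + 1/6| = 44/(6(6s + 2)) < 44/(6·6s) = (11/9)/s.
Thus |(-s + 7)/(6s + 2) + 1/6| < eps whenever s > (11/9)/eps.
Take N_0 = (11/9)/eps. If s > N_0 then |(-s + 7)/(6s + 2) + 1/6| < (11/9)/s < eps.

N_0 = (11/9)/eps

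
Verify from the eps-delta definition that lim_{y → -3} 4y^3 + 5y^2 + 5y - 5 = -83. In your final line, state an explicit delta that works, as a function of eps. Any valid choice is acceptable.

Let eps > 0. We want delta > 0 such that 0 < |y + 3| < delta implies |(4y^3 + 5y^2 + 5y - 5) + 83| < eps.
(4y^3 + 5y^2 + 5y - 5) + 83 = 4y^3 + 5y^2 + 5y + 78 = (y + 3)(4y^2 - 7y + 26).
So |(4y^3 + 5y^2 + 5y - 5) + 83| = |y + 3|·|4y^2 - 7y + 26|.
Assume first that |y + 3| < 1, so |y| < 4. Then |4y^2 - 7y + 26| ≤ 4·4^2 + 7·4 + 26 = 118.
Hence |(4y^3 + 5y^2 + 5y - 5) + 83| ≤ 118|y + 3| < eps provided |y + 3| < eps/118.
Choosing delta = min(1, eps/118) ensures both conditions, hence |(4y^3 + 5y^2 + 5y - 5) + 83| < eps.

delta = min(1, eps/118)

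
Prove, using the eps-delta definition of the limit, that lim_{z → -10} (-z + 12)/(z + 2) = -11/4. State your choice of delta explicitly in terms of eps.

delta = min(4, (16/7)eps)

Suppose eps > 0. We want delta > 0 with 0 < |z + 10| < delta ⇒ |(-z + 12)/(z + 2) + 11/4| < eps.
Combining over a common denominator, (-z + 12)/(z + 2) + 11/4 = [(-z + 12)·(-8) − 22·(z + 2)] / [(-8)·(z + 2)] = -14(z + 10) / ((-8)(z + 2)).
So |(-z + 12)/(z + 2) + 11/4| = 14|z + 10| / (8·|z + 2|).
Require delta ≤ 4, so |z + 2| ≥ |-8| − |z + 10| > 8 − 4 = 4.
Hence |(-z + 12)/(z + 2) + 11/4| < 14|z + 10|/(8·4) = (7/16)|z + 10|, which is < eps once |z + 10| < (16/7)eps.
Take delta = min(4, (16/7)eps). Then 0 < |z + 10| < delta forces both bounds, so |(-z + 12)/(z + 2) + 11/4| < eps.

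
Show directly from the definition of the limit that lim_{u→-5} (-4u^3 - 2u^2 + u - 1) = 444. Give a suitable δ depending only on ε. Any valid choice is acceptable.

Fix ε > 0. We want δ > 0 such that 0 < |u + 5| < δ implies |(-4u^3 - 2u^2 + u - 1) − 444| < ε.
(-4u^3 - 2u^2 + u - 1) − 444 = -4u^3 - 2u^2 + u - 445 = (u + 5)(-4u^2 + 18u - 89).
So |(-4u^3 - 2u^2 + u - 1) − 444| = |u + 5|·|-4u^2 + 18u - 89|.
Assume first that |u + 5| < 1, so |u| < 6. Then |-4u^2 + 18u - 89| ≤ 4·6^2 + 18·6 + 89 = 341.
Hence |(-4u^3 - 2u^2 + u - 1) − 444| ≤ 341|u + 5| < ε provided |u + 5| < ε/341.
Take δ = min(1, ε/341). Then 0 < |u + 5| < δ gives both |u + 5| < 1 and |u + 5| < ε/341, so |(-4u^3 - 2u^2 + u - 1) − 444| < ε.

δ = min(1, ε/341)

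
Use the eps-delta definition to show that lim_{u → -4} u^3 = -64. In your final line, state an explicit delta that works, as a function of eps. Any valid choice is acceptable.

Suppose eps > 0. We seek delta > 0 with 0 < |u + 4| < delta ⇒ |u^3 + 64| < eps.
Factor: u^3 + 64 = (u + 4)(u^2 - 4u + 16), so |u^3 + 64| = |u + 4|·|u^2 - 4u + 16|.
Impose delta ≤ 1 so that |u| < 5; then |u^2 - 4u + 16| ≤ 61.
Hence |u^3 + 64| ≤ 61|u + 4|, which is < eps once |u + 4| < eps/61.
Take delta = min(1, eps/61). If 0 < |u + 4| < delta then both bounds hold and |u^3 + 64| ≤ 61|u + 4| < 61·(eps/61) = eps.

delta = min(1, eps/61)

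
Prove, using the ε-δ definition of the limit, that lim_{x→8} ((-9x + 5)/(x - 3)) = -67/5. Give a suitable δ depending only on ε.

Suppose ε > 0. We want δ > 0 with 0 < |x − 8| < δ ⇒ |(-9x + 5)/(x - 3) + 67/5| < ε.
Combining over a common denominator, (-9x + 5)/(x - 3) + 67/5 = [(-9x + 5)·5 − (-67)·(x - 3)] / [5·(x - 3)] = 22(x − 8) / (5(x - 3)).
So |(-9x + 5)/(x - 3) + 67/5| = 22|x − 8| / (5·|x − 3|).
Require δ ≤ 5/2, so |x − 3| ≥ |5| − |x − 8| > 5 − 5/2 = 5/2.
Hence |(-9x + 5)/(x - 3) + 67/5| < 22|x − 8|/(5·(5/2)) = (44/25)|x − 8|, which is < ε once |x − 8| < (25/44)ε.
Take δ = min(5/2, (25/44)ε). Then 0 < |x − 8| < δ forces both bounds, so |(-9x + 5)/(x - 3) + 67/5| < ε.

δ = min(5/2, (25/44)ε)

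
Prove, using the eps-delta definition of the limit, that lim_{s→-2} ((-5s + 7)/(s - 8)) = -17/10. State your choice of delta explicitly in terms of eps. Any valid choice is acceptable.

Fix eps > 0. We want delta > 0 with 0 < |s + 2| < delta ⇒ |(-5s + 7)/(s - 8) + 17/10| < eps.
Combining over a common denominator, (-5s + 7)/(s - 8) + 17/10 = [(-5s + 7)·(-10) − 17·(s - 8)] / [(-10)·(s - 8)] = 33(s + 2) / ((-10)(s - 8)).
So |(-5s + 7)/(s - 8) + 17/10| = 33|s + 2| / (10·|s − 8|).
Require delta ≤ 5, so |s − 8| ≥ |-10| − |s + 2| > 10 − 5 = 5.
Hence |(-5s + 7)/(s - 8) + 17/10| < 33|s + 2|/(10·5) = (33/50)|s + 2|, which is < eps once |s + 2| < (50/33)eps.
Take delta = min(5, (50/33)eps). Then 0 < |s + 2| < delta forces both bounds, so |(-5s + 7)/(s - 8) + 17/10| < eps.

delta = min(5, (50/33)eps)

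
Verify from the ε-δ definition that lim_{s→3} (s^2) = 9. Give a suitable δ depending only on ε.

δ = min(1, ε/7)

Let ε > 0 be given. We seek δ > 0 with 0 < |s − 3| < δ ⇒ |s^2 − 9| < ε.
Factor: s^2 − 9 = (s − 3)(s + 3), so |s^2 − 9| = |s − 3|·|s + 3|.
Restrict δ ≤ 1. Then |s − 3| < 1 gives |s| < 4, so by the triangle inequality |s + 3| ≤ 4 + 3 = 7.
Hence |s^2 − 9| ≤ 7|s − 3|, which is < ε once |s − 3| < ε/7.
Take δ = min(1, ε/7). If 0 < |s − 3| < δ then both bounds hold and |s^2 − 9| ≤ 7|s − 3| < 7·(ε/7) = ε.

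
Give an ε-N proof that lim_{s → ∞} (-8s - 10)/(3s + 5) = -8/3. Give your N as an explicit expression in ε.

N = (10/9)/ε

Let ε > 0 be given. We seek N > 0 such that s > N implies |(-8s - 10)/(3s + 5) + 8/3| < ε.
(-8s - 10)/(3s + 5) + 8/3 = (3(-8s - 10) − (-8)(3s + 5)) / (3(3s + 5)) = 10/(3(3s + 5)).
For s > 0 we have 3s + 5 > 3s, so |(-8s - 10)/(3s + 5) + 8/3| = 10/(3(3s + 5)) < 10/(3·3s) = (10/9)/s.
Thus |(-8s - 10)/(3s + 5) + 8/3| < ε whenever s > (10/9)/ε.
Take N = (10/9)/ε. If s > N then |(-8s - 10)/(3s + 5) + 8/3| < (10/9)/s < ε.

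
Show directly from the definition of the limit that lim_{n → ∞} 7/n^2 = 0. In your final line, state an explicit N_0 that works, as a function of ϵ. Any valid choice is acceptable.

Let ϵ > 0. For n ≥ 1, |7/n^2 − 0| = 7/n^2.
7/n^2 < ϵ ⇔ n^2 > 7/ϵ ⇔ n > (7/ϵ)^{1/2}.
Take N_0 = (7/ϵ)^{1/2}. Then n > N_0 implies 7/n^2 < ϵ.

N_0 = (7/ϵ)^{1/2}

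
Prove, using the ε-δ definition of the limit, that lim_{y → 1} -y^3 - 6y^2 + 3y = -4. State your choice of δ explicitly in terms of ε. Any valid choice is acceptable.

Let ε > 0 be given. We want δ > 0 such that 0 < |y − 1| < δ implies |(-y^3 - 6y^2 + 3y) + 4| < ε.
(-y^3 - 6y^2 + 3y) + 4 = -y^3 - 6y^2 + 3y + 4 = (y − 1)(-y^2 - 7y - 4).
So |(-y^3 - 6y^2 + 3y) + 4| = |y − 1|·|-y^2 - 7y - 4|.
Require δ ≤ 2. Then |y − 1| < 2 gives |y| < 3, and by the triangle inequality |-y^2 - 7y - 4| ≤ 3^2 + 7·3 + 4 = 34.
Hence |(-y^3 - 6y^2 + 3y) + 4| ≤ 34|y − 1| < ε provided |y − 1| < ε/34.
Choosing δ = min(2, ε/34) ensures both conditions, hence |(-y^3 - 6y^2 + 3y) + 4| < ε.

δ = min(2, ε/34)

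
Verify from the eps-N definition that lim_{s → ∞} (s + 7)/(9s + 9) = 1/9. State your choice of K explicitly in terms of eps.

K = (2/3)/eps

Suppose eps > 0. We seek K > 0 such that s > K implies |(s + 7)/(9s + 9) − (1/9)| < eps.
(s + 7)/(9s + 9) − (1/9) = (9(s + 7) − (9s + 9)) / (9(9s + 9)) = 54/(9(9s + 9)).
For s > 0 we have 9s + 9 > 9s, so |(s + 7)/(9s + 9) − (1/9)| = 54/(9(9s + 9)) < 54/(9·9s) = (2/3)/s.
Thus |(s + 7)/(9s + 9) − (1/9)| < eps whenever s > (2/3)/eps.
Take K = (2/3)/eps. If s > K then |(s + 7)/(9s + 9) − (1/9)| < (2/3)/s < eps.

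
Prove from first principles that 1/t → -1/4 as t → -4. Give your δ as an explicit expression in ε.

δ = min(2, 8ε)

Let ε > 0 be given. We seek δ > 0 such that 0 < |t + 4| < δ implies |1/t + 1/4| < ε.
|1/t + 1/4| = |-4 − t|/(4·|t|) = |t + 4|/(4|t|).
Require δ ≤ 2 so that |t| > 4 − 2 = 2, hence 4|t| > 8.
Then |1/t + 1/4| < |t + 4|/8, which is < ε when |t + 4| < 8ε.
Take δ = min(2, 8ε). Then 0 < |t + 4| < δ gives both |t + 4| < 2 and |t + 4| < 8ε, so |1/t + 1/4| < ε.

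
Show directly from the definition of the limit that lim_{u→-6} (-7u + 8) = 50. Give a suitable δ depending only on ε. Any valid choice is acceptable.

Let ε > 0 be given. We need δ > 0 so that 0 < |u + 6| < δ implies |(-7u + 8) − 50| < ε.
Since (-7u + 8) − 50 = -7(u + 6), we have |(-7u + 8) − 50| = 7|u + 6|.
So 7|u + 6| < ε exactly when |u + 6| < ε/7.
Choosing δ = ε/7 gives |(-7u + 8) − 50| = 7|u + 6| < ε whenever |u + 6| < δ.

δ = ε/7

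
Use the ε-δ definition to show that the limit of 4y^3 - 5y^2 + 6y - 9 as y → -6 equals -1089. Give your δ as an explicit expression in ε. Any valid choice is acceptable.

Let ε > 0 be given. We want δ > 0 such that 0 < |y + 6| < δ implies |(4y^3 - 5y^2 + 6y - 9) + 1089| < ε.
(4y^3 - 5y^2 + 6y - 9) + 1089 = 4y^3 - 5y^2 + 6y + 1080 = (y + 6)(4y^2 - 29y + 180).
So |(4y^3 - 5y^2 + 6y - 9) + 1089| = |y + 6|·|4y^2 - 29y + 180|.
Assume first that |y + 6| < 1, so |y| < 7. Then |4y^2 - 29y + 180| ≤ 4·7^2 + 29·7 + 180 = 579.
Hence |(4y^3 - 5y^2 + 6y - 9) + 1089| ≤ 579|y + 6| < ε provided |y + 6| < ε/579.
Choosing δ = min(1, ε/579) ensures both conditions, hence |(4y^3 - 5y^2 + 6y - 9) + 1089| < ε.

δ = min(1, ε/579)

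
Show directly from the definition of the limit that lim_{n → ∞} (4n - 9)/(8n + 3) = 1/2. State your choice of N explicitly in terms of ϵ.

Suppose ϵ > 0. For n ≥ 1, |(4n - 9)/(8n + 3) − (1/2)| = |-84|/(8(8n + 3)) = 84/(8(8n + 3)).
Since 8n + 3 ≥ 8n for n ≥ 1, this is ≤ 84/(8·8n) = (21/16)/n.
So |(4n - 9)/(8n + 3) − (1/2)| < ϵ whenever n > (21/16)/ϵ.
Take N = (21/16)/ϵ. If n > N then |(4n - 9)/(8n + 3) − (1/2)| ≤ (21/16)/n < ϵ.

N = (21/16)/ϵ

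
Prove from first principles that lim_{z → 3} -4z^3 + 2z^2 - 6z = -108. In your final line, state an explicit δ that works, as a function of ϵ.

Let ϵ > 0. We want δ > 0 such that 0 < |z − 3| < δ implies |(-4z^3 + 2z^2 - 6z) + 108| < ϵ.
(-4z^3 + 2z^2 - 6z) + 108 = -4z^3 + 2z^2 - 6z + 108 = (z − 3)(-4z^2 - 10z - 36).
So |(-4z^3 + 2z^2 - 6z) + 108| = |z − 3|·|-4z^2 - 10z - 36|.
Assume first that |z − 3| < 1, so |z| < 4. Then |-4z^2 - 10z - 36| ≤ 4·4^2 + 10·4 + 36 = 140.
Hence |(-4z^3 + 2z^2 - 6z) + 108| ≤ 140|z − 3| < ϵ provided |z − 3| < ϵ/140.
Take δ = min(1, ϵ/140). Then 0 < |z − 3| < δ gives both |z − 3| < 1 and |z − 3| < ϵ/140, so |(-4z^3 + 2z^2 - 6z) + 108| < ϵ.

δ = min(1, ϵ/140)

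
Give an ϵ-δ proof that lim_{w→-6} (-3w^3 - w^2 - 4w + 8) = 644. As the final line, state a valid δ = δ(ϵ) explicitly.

Fix ϵ > 0. We want δ > 0 such that 0 < |w + 6| < δ implies |(-3w^3 - w^2 - 4w + 8) − 644| < ϵ.
(-3w^3 - w^2 - 4w + 8) − 644 = -3w^3 - w^2 - 4w - 636 = (w + 6)(-3w^2 + 17w - 106).
So |(-3w^3 - w^2 - 4w + 8) − 644| = |w + 6|·|-3w^2 + 17w - 106|.
Assume first that |w + 6| < 2, so |w| < 8. Then |-3w^2 + 17w - 106| ≤ 3·8^2 + 17·8 + 106 = 434.
Hence |(-3w^3 - w^2 - 4w + 8) − 644| ≤ 434|w + 6| < ϵ provided |w + 6| < ϵ/434.
Choosing δ = min(2, ϵ/434) ensures both conditions, hence |(-3w^3 - w^2 - 4w + 8) − 644| < ϵ.

δ = min(2, ϵ/434)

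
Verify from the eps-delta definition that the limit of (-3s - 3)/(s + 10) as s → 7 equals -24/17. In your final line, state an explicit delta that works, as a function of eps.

delta = min(17/2, (289/54)eps)

Let eps > 0. We want delta > 0 with 0 < |s − 7| < delta ⇒ |(-3s - 3)/(s + 10) + 24/17| < eps.
Combining over a common denominator, (-3s - 3)/(s + 10) + 24/17 = [(-3s - 3)·17 − (-24)·(s + 10)] / [17·(s + 10)] = -27(s − 7) / (17(s + 10)).
So |(-3s - 3)/(s + 10) + 24/17| = 27|s − 7| / (17·|s + 10|).
Restrict delta ≤ 17/2. Then |s − 7| < 17/2 gives |s + 10| = |(s − 7) + 17| ≥ 17 − 17/2 = 17/2.
Hence |(-3s - 3)/(s + 10) + 24/17| < 27|s − 7|/(17·(17/2)) = (54/289)|s − 7|, which is < eps once |s − 7| < (289/54)eps.
Take delta = min(17/2, (289/54)eps). Then 0 < |s − 7| < delta forces both bounds, so |(-3s - 3)/(s + 10) + 24/17| < eps.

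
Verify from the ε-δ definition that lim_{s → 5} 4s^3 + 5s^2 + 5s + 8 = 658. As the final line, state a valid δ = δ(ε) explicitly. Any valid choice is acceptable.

Let ε > 0 be given. We want δ > 0 such that 0 < |s − 5| < δ implies |(4s^3 + 5s^2 + 5s + 8) − 658| < ε.
(4s^3 + 5s^2 + 5s + 8) − 658 = 4s^3 + 5s^2 + 5s - 650 = (s − 5)(4s^2 + 25s + 130).
So |(4s^3 + 5s^2 + 5s + 8) − 658| = |s − 5|·|4s^2 + 25s + 130|.
Require δ ≤ 1. Then |s − 5| < 1 gives |s| < 6, and by the triangle inequality |4s^2 + 25s + 130| ≤ 4·6^2 + 25·6 + 130 = 424.
Hence |(4s^3 + 5s^2 + 5s + 8) − 658| ≤ 424|s − 5| < ε provided |s − 5| < ε/424.
Choosing δ = min(1, ε/424) ensures both conditions, hence |(4s^3 + 5s^2 + 5s + 8) − 658| < ε.

δ = min(1, ε/424)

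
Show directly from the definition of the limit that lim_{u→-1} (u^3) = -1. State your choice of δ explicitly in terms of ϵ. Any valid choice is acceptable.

δ = min(2, ϵ/13)

Let ϵ > 0 be given. We seek δ > 0 with 0 < |u + 1| < δ ⇒ |u^3 + 1| < ϵ.
Factor: u^3 + 1 = (u + 1)(u^2 - u + 1), so |u^3 + 1| = |u + 1|·|u^2 - u + 1|.
Restrict δ ≤ 2. Then |u + 1| < 2 gives |u| < 3, so by the triangle inequality |u^2 - u + 1| ≤ 3^2 + 3 + 1 = 13.
Hence |u^3 + 1| ≤ 13|u + 1|, which is < ϵ once |u + 1| < ϵ/13.
Take δ = min(2, ϵ/13). If 0 < |u + 1| < δ then both bounds hold and |u^3 + 1| ≤ 13|u + 1| < 13·(ϵ/13) = ϵ.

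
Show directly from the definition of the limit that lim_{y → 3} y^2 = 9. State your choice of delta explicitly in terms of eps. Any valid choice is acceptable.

Suppose eps > 0. We seek delta > 0 with 0 < |y − 3| < delta ⇒ |y^2 − 9| < eps.
Factor: y^2 − 9 = (y − 3)(y + 3), so |y^2 − 9| = |y − 3|·|y + 3|.
Impose delta ≤ 2 so that |y| < 5; then |y + 3| ≤ 8.
Hence |y^2 − 9| ≤ 8|y − 3|, which is < eps once |y − 3| < eps/8.
Take delta = min(2, eps/8). If 0 < |y − 3| < delta then both bounds hold and |y^2 − 9| ≤ 8|y − 3| < 8·(eps/8) = eps.

delta = min(2, eps/8)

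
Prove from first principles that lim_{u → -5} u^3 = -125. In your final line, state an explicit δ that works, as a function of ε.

δ = min(1, ε/91)

Let ε > 0. We seek δ > 0 with 0 < |u + 5| < δ ⇒ |u^3 + 125| < ε.
Factor: u^3 + 125 = (u + 5)(u^2 - 5u + 25), so |u^3 + 125| = |u + 5|·|u^2 - 5u + 25|.
Restrict δ ≤ 1. Then |u + 5| < 1 gives |u| < 6, so by the triangle inequality |u^2 - 5u + 25| ≤ 6^2 + 5·6 + 25 = 91.
Hence |u^3 + 125| ≤ 91|u + 5|, which is < ε once |u + 5| < ε/91.
Take δ = min(1, ε/91). If 0 < |u + 5| < δ then both bounds hold and |u^3 + 125| ≤ 91|u + 5| < 91·(ε/91) = ε.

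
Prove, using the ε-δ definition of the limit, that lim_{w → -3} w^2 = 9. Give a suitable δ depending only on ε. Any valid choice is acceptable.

Fix ε > 0. We seek δ > 0 with 0 < |w + 3| < δ ⇒ |w^2 − 9| < ε.
Factor: w^2 − 9 = (w + 3)(w - 3), so |w^2 − 9| = |w + 3|·|w - 3|.
Restrict δ ≤ 2. Then |w + 3| < 2 gives |w| < 5, so by the triangle inequality |w - 3| ≤ 5 + 3 = 8.
Hence |w^2 − 9| ≤ 8|w + 3|, which is < ε once |w + 3| < ε/8.
Take δ = min(2, ε/8). If 0 < |w + 3| < δ then both bounds hold and |w^2 − 9| ≤ 8|w + 3| < 8·(ε/8) = ε.

δ = min(2, ε/8)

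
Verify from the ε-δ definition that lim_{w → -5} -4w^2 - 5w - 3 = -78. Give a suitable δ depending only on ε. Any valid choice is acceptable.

Fix ε > 0. We want δ > 0 such that 0 < |w + 5| < δ implies |(-4w^2 - 5w - 3) + 78| < ε.
(-4w^2 - 5w - 3) + 78 = -4w^2 - 5w + 75 = (w + 5)(-4w + 15).
So |(-4w^2 - 5w - 3) + 78| = |w + 5|·|-4w + 15|.
Require δ ≤ 1. Then |w + 5| < 1 gives |w| < 6, and by the triangle inequality |-4w + 15| ≤ 4·6 + 15 = 39.
Hence |(-4w^2 - 5w - 3) + 78| ≤ 39|w + 5| < ε provided |w + 5| < ε/39.
Take δ = min(1, ε/39). Then 0 < |w + 5| < δ gives both |w + 5| < 1 and |w + 5| < ε/39, so |(-4w^2 - 5w - 3) + 78| < ε.

δ = min(1, ε/39)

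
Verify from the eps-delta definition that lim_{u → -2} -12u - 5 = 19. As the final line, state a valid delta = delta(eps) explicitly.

delta = eps/12

Suppose eps > 0. We need delta > 0 so that 0 < |u + 2| < delta implies |(-12u - 5) − 19| < eps.
Since (-12u - 5) − 19 = -12(u + 2), we have |(-12u - 5) − 19| = 12|u + 2|.
So 12|u + 2| < eps exactly when |u + 2| < eps/12.
Choosing delta = eps/12 gives |(-12u - 5) − 19| = 12|u + 2| < eps whenever |u + 2| < delta.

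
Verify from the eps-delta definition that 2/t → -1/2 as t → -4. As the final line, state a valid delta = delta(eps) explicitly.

delta = min(2, 4eps)

Let eps > 0 be given. We seek delta > 0 such that 0 < |t + 4| < delta implies |2/t + 1/2| < eps.
|2/t + 1/2| = 2·|-4 − t|/(4·|t|) = 2|t + 4|/(4|t|).
Restrict delta ≤ 2. Then |t + 4| < 2 gives |t| > 2, so 4|t| > 8.
Then |2/t + 1/2| < 2|t + 4|/8, which is < eps when |t + 4| < 4eps.
Take delta = min(2, 4eps). Then 0 < |t + 4| < delta gives both |t + 4| < 2 and |t + 4| < 4eps, so |2/t + 1/2| < eps.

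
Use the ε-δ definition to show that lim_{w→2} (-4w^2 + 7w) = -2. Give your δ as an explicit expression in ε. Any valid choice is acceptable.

Fix ε > 0. We want δ > 0 such that 0 < |w − 2| < δ implies |(-4w^2 + 7w) + 2| < ε.
(-4w^2 + 7w) + 2 = -4w^2 + 7w + 2 = (w − 2)(-4w - 1).
So |(-4w^2 + 7w) + 2| = |w − 2|·|-4w - 1|.
Assume first that |w − 2| < 2, so |w| < 4. Then |-4w - 1| ≤ 4·4 + 1 = 17.
Hence |(-4w^2 + 7w) + 2| ≤ 17|w − 2| < ε provided |w − 2| < ε/17.
Take δ = min(2, ε/17). Then 0 < |w − 2| < δ gives both |w − 2| < 2 and |w − 2| < ε/17, so |(-4w^2 + 7w) + 2| < ε.

δ = min(2, ε/17)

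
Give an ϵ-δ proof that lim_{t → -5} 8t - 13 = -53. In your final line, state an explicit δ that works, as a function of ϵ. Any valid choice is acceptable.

δ = ϵ/8

Let ϵ > 0. We need δ > 0 so that 0 < |t + 5| < δ implies |(8t - 13) + 53| < ϵ.
|(8t - 13) + 53| = |8t + 40| = 8|t + 5|.
So 8|t + 5| < ϵ exactly when |t + 5| < ϵ/8.
Choosing δ = ϵ/8 gives |(8t - 13) + 53| = 8|t + 5| < ϵ whenever |t + 5| < δ.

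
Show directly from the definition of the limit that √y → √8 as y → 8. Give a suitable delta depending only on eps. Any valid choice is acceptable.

delta = min(8, √8·eps)

Suppose eps > 0. We want delta > 0 such that 0 < |y − 8| < delta implies |√y − √8| < eps.
Rationalise: √y − √8 = (y − 8)/(√y + √8), so |√y − √8| = |y − 8|/(√y + √8).
Restrict delta ≤ 8 so that |y − 8| < 8 forces y > 0, and then √y + √8 > √8.
Hence |√y − √8| < |y − 8|/√8, which is < eps once |y − 8| < √8·eps.
Take delta = min(8, √8·eps). If 0 < |y − 8| < delta then y > 0 and |√y − √8| < |y − 8|/√8 < eps.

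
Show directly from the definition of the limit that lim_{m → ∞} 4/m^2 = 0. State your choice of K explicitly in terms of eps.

K = (4/eps)^{1/2}

Fix eps > 0. For m ≥ 1, |4/m^2 − 0| = 4/m^2.
4/m^2 < eps ⇔ m^2 > 4/eps ⇔ m > (4/eps)^{1/2}.
Take K = (4/eps)^{1/2}. Then m > K implies 4/m^2 < eps.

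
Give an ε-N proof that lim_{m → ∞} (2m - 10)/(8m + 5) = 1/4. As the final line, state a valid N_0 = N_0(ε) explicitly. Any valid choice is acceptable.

N_0 = (45/32)/ε

Suppose ε > 0. For m ≥ 1, |(2m - 10)/(8m + 5) − (1/4)| = |-90|/(8(8m + 5)) = 90/(8(8m + 5)).
Since 8m + 5 ≥ 8m for m ≥ 1, this is ≤ 90/(8·8m) = (45/32)/m.
So |(2m - 10)/(8m + 5) − (1/4)| < ε whenever m > (45/32)/ε.
Take N_0 = (45/32)/ε. If m > N_0 then |(2m - 10)/(8m + 5) − (1/4)| ≤ (45/32)/m < ε.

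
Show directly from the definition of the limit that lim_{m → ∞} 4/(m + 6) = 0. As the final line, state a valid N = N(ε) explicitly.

Fix ε > 0. For m ≥ 1, |4/(m + 6) − 0| = 4/(m + 6) ≤ 4/m.
We need 4/m < ε, i.e. m > 4/ε.
Take N = 4/ε. If m > N then |4/(m + 6)| ≤ 4/m < ε.

N = 4/ε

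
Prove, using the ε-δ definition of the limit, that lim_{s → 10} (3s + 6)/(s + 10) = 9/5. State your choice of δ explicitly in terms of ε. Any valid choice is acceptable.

Let ε > 0. We want δ > 0 with 0 < |s − 10| < δ ⇒ |(3s + 6)/(s + 10) − (9/5)| < ε.
Combining over a common denominator, (3s + 6)/(s + 10) − (9/5) = [(3s + 6)·20 − 36·(s + 10)] / [20·(s + 10)] = 24(s − 10) / (20(s + 10)).
So |(3s + 6)/(s + 10) − (9/5)| = 24|s − 10| / (20·|s + 10|).
Require δ ≤ 10, so |s + 10| ≥ |20| − |s − 10| > 20 − 10 = 10.
Hence |(3s + 6)/(s + 10) − (9/5)| < 24|s − 10|/(20·10) = (3/25)|s − 10|, which is < ε once |s − 10| < (25/3)ε.
Take δ = min(10, (25/3)ε). Then 0 < |s − 10| < δ forces both bounds, so |(3s + 6)/(s + 10) − (9/5)| < ε.

δ = min(10, (25/3)ε)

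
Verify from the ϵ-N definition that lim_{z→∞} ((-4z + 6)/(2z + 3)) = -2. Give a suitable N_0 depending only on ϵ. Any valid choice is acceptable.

N_0 = 6/ϵ

Suppose ϵ > 0. We seek N_0 > 0 such that z > N_0 implies |(-4z + 6)/(2z + 3) + 2| < ϵ.
(-4z + 6)/(2z + 3) + 2 = (2(-4z + 6) − (-4)(2z + 3)) / (2(2z + 3)) = 24/(2(2z + 3)).
For z > 0 we have 2z + 3 > 2z, so |(-4z + 6)/(2z + 3) + 2| = 24/(2(2z + 3)) < 24/(2·2z) = 6/z.
Thus |(-4z + 6)/(2z + 3) + 2| < ϵ whenever z > 6/ϵ.
Take N_0 = 6/ϵ. If z > N_0 then |(-4z + 6)/(2z + 3) + 2| < 6/z < ϵ.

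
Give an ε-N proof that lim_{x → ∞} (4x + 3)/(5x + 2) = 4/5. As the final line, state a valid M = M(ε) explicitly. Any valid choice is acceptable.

Let ε > 0. We seek M > 0 such that x > M implies |(4x + 3)/(5x + 2) − (4/5)| < ε.
(4x + 3)/(5x + 2) − (4/5) = (5(4x + 3) − 4(5x + 2)) / (5(5x + 2)) = 7/(5(5x + 2)).
For x > 0 we have 5x + 2 > 5x, so |(4x + 3)/(5x + 2) − (4/5)| = 7/(5(5x + 2)) < 7/(5·5x) = (7/25)/x.
Thus |(4x + 3)/(5x + 2) − (4/5)| < ε whenever x > (7/25)/ε.
Take M = (7/25)/ε. If x > M then |(4x + 3)/(5x + 2) − (4/5)| < (7/25)/x < ε.

M = (7/25)/ε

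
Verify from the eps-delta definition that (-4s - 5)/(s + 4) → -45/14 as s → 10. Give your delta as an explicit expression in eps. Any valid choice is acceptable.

delta = min(7, (98/11)eps)

Let eps > 0. We want delta > 0 with 0 < |s − 10| < delta ⇒ |(-4s - 5)/(s + 4) + 45/14| < eps.
Combining over a common denominator, (-4s - 5)/(s + 4) + 45/14 = [(-4s - 5)·14 − (-45)·(s + 4)] / [14·(s + 4)] = -11(s − 10) / (14(s + 4)).
So |(-4s - 5)/(s + 4) + 45/14| = 11|s − 10| / (14·|s + 4|).
Require delta ≤ 7, so |s + 4| ≥ |14| − |s − 10| > 14 − 7 = 7.
Hence |(-4s - 5)/(s + 4) + 45/14| < 11|s − 10|/(14·7) = (11/98)|s − 10|, which is < eps once |s − 10| < (98/11)eps.
Take delta = min(7, (98/11)eps). Then 0 < |s − 10| < delta forces both bounds, so |(-4s - 5)/(s + 4) + 45/14| < eps.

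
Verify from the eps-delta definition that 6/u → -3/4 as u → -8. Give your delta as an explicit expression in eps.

Suppose eps > 0. We seek delta > 0 such that 0 < |u + 8| < delta implies |6/u + 3/4| < eps.
|6/u + 3/4| = 6·|-8 − u|/(8·|u|) = 6|u + 8|/(8|u|).
Restrict delta ≤ 4. Then |u + 8| < 4 gives |u| > 4, so 8|u| > 32.
Then |6/u + 3/4| < 6|u + 8|/32, which is < eps when |u + 8| < (16/3)eps.
Take delta = min(4, (16/3)eps). Then 0 < |u + 8| < delta gives both |u + 8| < 4 and |u + 8| < (16/3)eps, so |6/u + 3/4| < eps.

delta = min(4, (16/3)eps)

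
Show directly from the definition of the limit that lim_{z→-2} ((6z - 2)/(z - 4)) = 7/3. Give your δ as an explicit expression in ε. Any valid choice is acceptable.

δ = min(3, (9/11)ε)

Suppose ε > 0. We want δ > 0 with 0 < |z + 2| < δ ⇒ |(6z - 2)/(z - 4) − (7/3)| < ε.
Combining over a common denominator, (6z - 2)/(z - 4) − (7/3) = [(6z - 2)·(-6) − (-14)·(z - 4)] / [(-6)·(z - 4)] = -22(z + 2) / ((-6)(z - 4)).
So |(6z - 2)/(z - 4) − (7/3)| = 22|z + 2| / (6·|z − 4|).
Restrict δ ≤ 3. Then |z + 2| < 3 gives |z − 4| = |(z + 2) + (-6)| ≥ 6 − 3 = 3.
Hence |(6z - 2)/(z - 4) − (7/3)| < 22|z + 2|/(6·3) = (11/9)|z + 2|, which is < ε once |z + 2| < (9/11)ε.
Take δ = min(3, (9/11)ε). Then 0 < |z + 2| < δ forces both bounds, so |(6z - 2)/(z - 4) − (7/3)| < ε.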